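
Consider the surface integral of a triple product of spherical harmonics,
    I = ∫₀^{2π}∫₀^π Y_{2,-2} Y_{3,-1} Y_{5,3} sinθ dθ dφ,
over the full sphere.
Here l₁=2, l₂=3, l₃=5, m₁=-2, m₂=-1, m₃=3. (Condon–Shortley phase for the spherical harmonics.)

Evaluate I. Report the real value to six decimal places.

Checks pass: Σm=0; 10 even; l₃=5∈[1,5].
(2·2+1)(2·3+1)(2·5+1) = 385
Δ: 0! 4! 6! / 11! → 1/2310
sum: t=0:+1/144 = 1/144
3j²(2 3 5; 0 0 0) = Δ·Π!·Σ² = 10/231  (sign -1)
sum: t=0:+1/1152 = 1/1152
3j²(2 3 5; -2 -1 3) = Δ·Π!·Σ² = 1/33  (sign +1)
combine: 4πI² = 385·10/231·1/33 = 50/99
take √, sign -1: I = -0.20047604

-0.200476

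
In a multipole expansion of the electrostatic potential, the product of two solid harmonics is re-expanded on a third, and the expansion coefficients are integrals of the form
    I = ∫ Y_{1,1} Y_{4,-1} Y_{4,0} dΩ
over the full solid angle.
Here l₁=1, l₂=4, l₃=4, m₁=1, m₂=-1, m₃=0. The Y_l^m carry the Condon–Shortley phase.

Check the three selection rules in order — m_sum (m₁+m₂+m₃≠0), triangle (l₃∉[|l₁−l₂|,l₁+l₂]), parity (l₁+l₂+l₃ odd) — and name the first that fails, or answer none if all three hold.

Σmᵢ = 0  ✓
l₃∈[|l₁−l₂|,l₁+l₂]=[3,5], have l₃=4  ✓
Σlᵢ = 9 ⇒ odd  ✗

parity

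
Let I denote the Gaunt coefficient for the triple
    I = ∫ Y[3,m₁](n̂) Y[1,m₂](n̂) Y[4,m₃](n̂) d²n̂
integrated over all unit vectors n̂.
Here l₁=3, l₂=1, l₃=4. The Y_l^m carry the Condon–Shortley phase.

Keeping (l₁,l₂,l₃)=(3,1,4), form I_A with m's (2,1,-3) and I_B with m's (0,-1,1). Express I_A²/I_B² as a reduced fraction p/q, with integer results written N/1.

21/10

l's match ⇒ only the (l;m) 3-j factors differ between A and B.
A: triangle coeff Δ(3,1,4) = 1/252; Σ_t [0,0]: t=0:+1/240 = 1/240; (3j)²=1/12 [(3 1 4; 2 1 -3)], sign=-1
B: triangle coeff Δ(3,1,4) = 1/252; Σ_t [0,0]: t=0:+1/72 = 1/72; (3j)²=5/126 [(3 1 4; 0 -1 1)], sign=-1
I_A²/I_B² = (1/12)/(5/126) = 21/10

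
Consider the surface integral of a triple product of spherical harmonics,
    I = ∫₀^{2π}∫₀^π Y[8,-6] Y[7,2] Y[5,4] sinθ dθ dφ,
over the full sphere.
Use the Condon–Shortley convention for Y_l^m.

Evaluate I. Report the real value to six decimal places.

Checks pass: Σm=0; 20 even; l₃=5∈[1,15].
(2·8+1)(2·7+1)(2·5+1) = 2805
Δ: 10! 6! 4! / 21! → 1/814773960
sum: t=3:−1/87091200 t=4:+1/4976640 t=5:−1/2073600 t=6:+1/4976640 t=7:−1/87091200 = -1/9676800
3j²(8 7 5; 0 0 0) = Δ·Π!·Σ² = 360/46189  (sign +1)
sum: t=8:+1/348364800 t=9:−1/1045094400 = 1/522547200
3j²(8 7 5; -6 2 4) = Δ·Π!·Σ² = 4/323  (sign -1)
combine: 4πI² = 2805·360/46189·4/323 = 21600/79781
take √, sign -1: I = -0.14678180

-0.146782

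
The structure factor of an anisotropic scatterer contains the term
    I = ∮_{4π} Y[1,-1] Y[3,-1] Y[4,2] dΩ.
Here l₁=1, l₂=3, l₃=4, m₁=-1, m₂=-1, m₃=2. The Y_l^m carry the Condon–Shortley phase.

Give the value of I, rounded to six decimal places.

0.238414

m-sum 0 ✓  L=8 even ✓  2≤4≤4 ✓
Π(2lᵢ+1) = 3×7×9 = 189
triangle coeff Δ(1,3,4) = 1/252
Σ_t [0,0]: t=0:+1/36 = 1/36
(3j)²=4/63 [(1 3 4; 0 0 0)], sign=+1
Σ_t [0,0]: t=0:+1/96 = 1/96
(3j)²=5/84 [(1 3 4; -1 -1 2)], sign=+1
⇒ 4πI² = 5/7
I = (+1)√(5/7/(4π)) = 0.23841361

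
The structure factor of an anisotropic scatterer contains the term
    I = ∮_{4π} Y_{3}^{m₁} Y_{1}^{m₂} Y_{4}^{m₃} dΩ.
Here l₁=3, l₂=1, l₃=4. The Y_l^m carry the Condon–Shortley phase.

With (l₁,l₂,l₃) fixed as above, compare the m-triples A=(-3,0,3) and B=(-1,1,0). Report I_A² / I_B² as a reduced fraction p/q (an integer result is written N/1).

7/6

l's match ⇒ only the (l;m) 3-j factors differ between A and B.
A: triangle coeff Δ(3,1,4) = 1/252; Σ_t [0,0]: t=0:+1/720 = 1/720; (3j)²=1/36 [(3 1 4; -3 0 3)], sign=-1
B: triangle coeff Δ(3,1,4) = 1/252; Σ_t [0,0]: t=0:+1/96 = 1/96; (3j)²=1/42 [(3 1 4; -1 1 0)], sign=+1
I_A²/I_B² = (1/36)/(1/42) = 7/6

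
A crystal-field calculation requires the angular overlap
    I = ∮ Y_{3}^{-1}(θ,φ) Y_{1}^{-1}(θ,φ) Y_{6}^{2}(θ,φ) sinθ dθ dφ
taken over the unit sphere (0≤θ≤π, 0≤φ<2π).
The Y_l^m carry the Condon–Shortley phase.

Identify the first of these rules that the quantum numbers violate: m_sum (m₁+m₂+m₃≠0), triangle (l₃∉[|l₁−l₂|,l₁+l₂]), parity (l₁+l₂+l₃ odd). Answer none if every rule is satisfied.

azimuthal sum: -1 − 1 + 2 = 0  ✓
2 ≤ 6 ≤ 4 (triangle on l)  ✗
L = 3 + 1 + 6 = 10 (even)

triangle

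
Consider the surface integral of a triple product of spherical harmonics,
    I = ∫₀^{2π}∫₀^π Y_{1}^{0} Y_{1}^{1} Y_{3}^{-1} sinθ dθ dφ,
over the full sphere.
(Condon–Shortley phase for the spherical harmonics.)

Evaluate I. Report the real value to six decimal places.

|1−1|≤3≤1+1 violated ⇒ I = 0

0.000000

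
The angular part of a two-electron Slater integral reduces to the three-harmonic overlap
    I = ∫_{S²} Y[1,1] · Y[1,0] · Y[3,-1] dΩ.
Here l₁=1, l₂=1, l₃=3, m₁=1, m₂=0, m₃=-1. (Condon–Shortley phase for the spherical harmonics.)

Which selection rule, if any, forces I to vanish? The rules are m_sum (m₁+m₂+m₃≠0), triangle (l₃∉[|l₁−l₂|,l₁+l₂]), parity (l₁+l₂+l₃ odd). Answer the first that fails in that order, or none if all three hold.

m₁+m₂+m₃ = 1 + 0 − 1 = 0  ✓
triangle: |1−1|=0 ≤ l₃=3 ≤ 1+1=2  ✗
parity: l₁+l₂+l₃ = 5 is odd

triangle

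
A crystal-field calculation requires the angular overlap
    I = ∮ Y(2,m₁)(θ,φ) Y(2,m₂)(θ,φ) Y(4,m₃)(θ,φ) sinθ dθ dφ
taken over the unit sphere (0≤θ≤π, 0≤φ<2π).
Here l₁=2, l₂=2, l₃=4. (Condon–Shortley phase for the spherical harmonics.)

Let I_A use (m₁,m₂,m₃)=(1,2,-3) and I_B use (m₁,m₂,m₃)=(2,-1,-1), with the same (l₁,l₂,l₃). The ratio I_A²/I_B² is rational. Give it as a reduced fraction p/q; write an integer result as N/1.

l's match ⇒ only the (l;m) 3-j factors differ between A and B.
A: triangle coeff Δ(2,2,4) = 1/630; Σ_t [0,0]: t=0:+1/144 = 1/144; (3j)²=1/18 [(2 2 4; 1 2 -3)], sign=-1
B: triangle coeff Δ(2,2,4) = 1/630; Σ_t [0,0]: t=0:+1/144 = 1/144; (3j)²=1/126 [(2 2 4; 2 -1 -1)], sign=-1
I_A²/I_B² = (1/18)/(1/126) = 7/1

7/1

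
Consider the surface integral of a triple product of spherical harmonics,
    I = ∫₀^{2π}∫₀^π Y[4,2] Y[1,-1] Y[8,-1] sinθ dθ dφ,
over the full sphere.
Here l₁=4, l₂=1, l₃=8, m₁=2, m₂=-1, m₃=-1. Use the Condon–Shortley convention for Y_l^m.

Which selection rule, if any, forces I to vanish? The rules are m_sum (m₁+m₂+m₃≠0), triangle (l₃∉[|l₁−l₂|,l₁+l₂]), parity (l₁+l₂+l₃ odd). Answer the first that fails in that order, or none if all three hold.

Σmᵢ = 0  ✓
l₃∈[|l₁−l₂|,l₁+l₂]=[3,5], have l₃=8  ✗
Σlᵢ = 13 ⇒ odd

triangle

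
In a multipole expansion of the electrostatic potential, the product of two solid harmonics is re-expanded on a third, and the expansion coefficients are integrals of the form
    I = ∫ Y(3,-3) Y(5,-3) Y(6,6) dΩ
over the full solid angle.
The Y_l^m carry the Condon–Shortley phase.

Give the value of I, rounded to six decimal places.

-0.119512

m-sum 0 ✓  L=14 even ✓  2≤6≤8 ✓
Π(2lᵢ+1) = 7×11×13 = 1001
triangle coeff Δ(3,5,6) = 1/675675
Σ_t [0,2]: t=0:+1/8640 t=1:−1/2304 t=2:+1/8640 = -7/34560
(3j)²=7/429 [(3 5 6; 0 0 0)], sign=-1
Σ_t [2,2]: t=2:+1/1935360 = 1/1935360
(3j)²=1/91 [(3 5 6; -3 -3 6)], sign=+1
⇒ 4πI² = 7/39
I = (-1)√(7/39/(4π)) = -0.11951207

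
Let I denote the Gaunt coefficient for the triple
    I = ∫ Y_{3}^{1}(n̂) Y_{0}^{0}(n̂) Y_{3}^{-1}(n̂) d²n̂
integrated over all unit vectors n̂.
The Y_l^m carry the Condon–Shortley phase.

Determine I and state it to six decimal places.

m-sum 0 ✓  L=6 even ✓  3≤3≤3 ✓
Π(2lᵢ+1) = 7×1×7 = 49
triangle coeff Δ(3,0,3) = 1/7
Σ_t [0,0]: t=0:+1/36 = 1/36
(3j)²=1/7 [(3 0 3; 0 0 0)], sign=-1
Σ_t [0,0]: t=0:+1/48 = 1/48
(3j)²=1/7 [(3 0 3; 1 0 -1)], sign=+1
⇒ 4πI² = 1/1
I = (-1)√(1/1/(4π)) = -0.28209479

-0.282095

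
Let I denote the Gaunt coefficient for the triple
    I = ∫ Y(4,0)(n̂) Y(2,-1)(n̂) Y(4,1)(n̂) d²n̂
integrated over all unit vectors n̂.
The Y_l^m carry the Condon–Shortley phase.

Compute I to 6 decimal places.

-0.044869

m-sum 0 ✓  L=10 even ✓  2≤4≤6 ✓
Π(2lᵢ+1) = 9×5×9 = 405
triangle coeff Δ(4,2,4) = 1/13860
Σ_t [0,2]: t=0:+1/192 t=1:−1/36 t=2:+1/192 = -5/288
(3j)²=20/693 [(4 2 4; 0 0 0)], sign=-1
Σ_t [0,1]: t=0:+1/96 t=1:−1/72 = -1/288
(3j)²=1/462 [(4 2 4; 0 -1 1)], sign=+1
⇒ 4πI² = 150/5929
I = (-1)√(150/5929/(4π)) = -0.04486937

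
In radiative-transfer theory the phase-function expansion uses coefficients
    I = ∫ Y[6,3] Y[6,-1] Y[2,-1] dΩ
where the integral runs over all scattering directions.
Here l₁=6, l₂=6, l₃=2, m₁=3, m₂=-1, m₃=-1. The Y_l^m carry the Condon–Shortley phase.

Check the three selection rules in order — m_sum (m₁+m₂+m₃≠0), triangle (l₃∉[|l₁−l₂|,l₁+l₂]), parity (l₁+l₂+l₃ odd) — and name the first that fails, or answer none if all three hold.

m_sum

azimuthal sum: 3 − 1 − 1 = 1  ✗
0 ≤ 2 ≤ 12 (triangle on l)
L = 6 + 6 + 2 = 14 (even)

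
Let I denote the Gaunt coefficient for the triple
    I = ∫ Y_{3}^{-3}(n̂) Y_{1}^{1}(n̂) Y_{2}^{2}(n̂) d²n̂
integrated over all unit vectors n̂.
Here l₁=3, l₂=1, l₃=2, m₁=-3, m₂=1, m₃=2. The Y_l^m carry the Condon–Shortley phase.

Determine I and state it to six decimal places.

m-sum 0 ✓  L=6 even ✓  2≤2≤4 ✓
Π(2lᵢ+1) = 7×3×5 = 105
triangle coeff Δ(3,1,2) = 1/105
Σ_t [1,1]: t=1:−1/4 = -1/4
(3j)²=3/35 [(3 1 2; 0 0 0)], sign=-1
Σ_t [2,2]: t=2:+1/48 = 1/48
(3j)²=1/7 [(3 1 2; -3 1 2)], sign=+1
⇒ 4πI² = 9/7
I = (-1)√(9/7/(4π)) = -0.31986543

-0.319865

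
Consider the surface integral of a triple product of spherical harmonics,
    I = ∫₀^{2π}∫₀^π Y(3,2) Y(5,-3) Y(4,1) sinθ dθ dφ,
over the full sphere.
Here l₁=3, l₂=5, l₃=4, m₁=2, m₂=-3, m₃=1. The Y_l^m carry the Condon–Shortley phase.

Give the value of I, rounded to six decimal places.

-0.035836

Rules hold: Σm=0, L=12 even, 2≤4≤8.
N = 7·11·9 = 693
Δ = 4!·2!·6!/13! = 1/180180
Racah Σ t=1..3: t=1:−1/576 t=2:+1/144 t=3:−1/576 = 1/288
⇒ 3j(3 5 4; 0 0 0)² = 20/1001, sgn +1
Racah Σ t=0..1: t=0:+1/1152 t=1:−1/1440 = 1/5760
⇒ 3j(3 5 4; 2 -3 1)² = 1/858, sgn -1
4πI² = N·(3j₀)²·(3jₘ)² = 30/1859
I = -1·√(0.0161377/4π) = -0.03583571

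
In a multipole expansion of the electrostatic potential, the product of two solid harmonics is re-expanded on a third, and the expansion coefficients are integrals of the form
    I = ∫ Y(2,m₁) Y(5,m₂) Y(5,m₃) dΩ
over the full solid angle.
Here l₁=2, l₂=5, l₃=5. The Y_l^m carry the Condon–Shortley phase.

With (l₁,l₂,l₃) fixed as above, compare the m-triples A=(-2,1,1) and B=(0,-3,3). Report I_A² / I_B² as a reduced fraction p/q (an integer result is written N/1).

Shared (l₁,l₂,l₃)=(2,5,5): N and (l;000)² cancel in I_A²/I_B².
A: Δ = 2!·2!·8!/13! = 1/38610; Racah Σ t=2..2: t=2:+1/2304 = 1/2304; ⇒ 3j(2 5 5; -2 1 1)² = 5/143, sgn +1
B: Δ = 2!·2!·8!/13! = 1/38610; Racah Σ t=0..2: t=0:+1/5760 t=1:−1/5040 t=2:+1/161280 = -1/53760; ⇒ 3j(2 5 5; 0 -3 3)² = 1/4290, sgn -1
I_A²/I_B² = (5/143)/(1/4290) = 150/1

150/1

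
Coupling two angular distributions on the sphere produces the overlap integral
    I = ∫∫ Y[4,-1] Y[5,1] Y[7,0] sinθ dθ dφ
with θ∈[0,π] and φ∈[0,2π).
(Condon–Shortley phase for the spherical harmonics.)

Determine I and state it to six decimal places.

m-sum 0 ✓  L=16 even ✓  1≤7≤9 ✓
Π(2lᵢ+1) = 9×11×15 = 1485
triangle coeff Δ(4,5,7) = 1/6126120
Σ_t [0,2]: t=0:+1/69120 t=1:−1/20736 t=2:+1/69120 = -1/51840
(3j)²=280/21879 [(4 5 7; 0 0 0)], sign=+1
Σ_t [0,2]: t=0:+1/345600 t=1:−1/34560 t=2:+1/41472 = -1/518400
(3j)²=7/36465 [(4 5 7; -1 1 0)], sign=+1
⇒ 4πI² = 1960/537251
I = (+1)√(1960/537251/(4π)) = 0.01703862

0.017039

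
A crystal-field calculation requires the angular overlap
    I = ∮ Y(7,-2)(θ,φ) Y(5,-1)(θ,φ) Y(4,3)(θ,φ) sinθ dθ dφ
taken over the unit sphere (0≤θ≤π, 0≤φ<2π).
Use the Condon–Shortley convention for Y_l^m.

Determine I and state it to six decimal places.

Checks pass: Σm=0; 16 even; l₃=4∈[2,12].
(2·7+1)(2·5+1)(2·4+1) = 1485
Δ: 8! 6! 2! / 17! → 1/6126120
sum: t=3:−1/69120 t=4:+1/20736 t=5:−1/69120 = 1/51840
3j²(7 5 4; 0 0 0) = Δ·Π!·Σ² = 280/21879  (sign +1)
sum: t=3:−1/518400 t=4:+1/138240 = 11/2073600
3j²(7 5 4; -2 -1 3) = Δ·Π!·Σ² = 77/4420  (sign -1)
combine: 4πI² = 1485·280/21879·77/4420 = 16170/48841
take √, sign -1: I = -0.16231468

-0.162315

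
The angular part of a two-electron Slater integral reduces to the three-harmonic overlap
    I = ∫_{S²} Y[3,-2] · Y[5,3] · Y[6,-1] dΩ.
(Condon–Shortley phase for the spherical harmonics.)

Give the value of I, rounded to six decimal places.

Checks pass: Σm=0; 14 even; l₃=6∈[2,8].
(2·3+1)(2·5+1)(2·6+1) = 1001
Δ: 2! 4! 8! / 15! → 1/675675
sum: t=0:+1/8640 t=1:−1/2304 t=2:+1/8640 = -7/34560
3j²(3 5 6; 0 0 0) = Δ·Π!·Σ² = 7/429  (sign -1)
sum: t=1:−1/120960 t=2:+1/17280 = 1/20160
3j²(3 5 6; -2 3 -1) = Δ·Π!·Σ² = 64/3003  (sign -1)
combine: 4πI² = 1001·7/429·64/3003 = 448/1287
take √, sign +1: I = 0.16643505

0.166435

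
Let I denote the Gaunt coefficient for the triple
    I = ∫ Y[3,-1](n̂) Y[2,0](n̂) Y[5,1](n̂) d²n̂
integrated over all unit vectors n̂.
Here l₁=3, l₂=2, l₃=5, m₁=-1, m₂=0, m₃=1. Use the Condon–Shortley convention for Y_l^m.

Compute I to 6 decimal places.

-0.227318

Checks pass: Σm=0; 10 even; l₃=5∈[1,5].
(2·3+1)(2·2+1)(2·5+1) = 385
Δ: 0! 6! 4! / 11! → 1/2310
sum: t=0:+1/144 = 1/144
3j²(3 2 5; 0 0 0) = Δ·Π!·Σ² = 10/231  (sign -1)
sum: t=0:+1/192 = 1/192
3j²(3 2 5; -1 0 1) = Δ·Π!·Σ² = 3/77  (sign +1)
combine: 4πI² = 385·10/231·3/77 = 50/77
take √, sign -1: I = -0.22731846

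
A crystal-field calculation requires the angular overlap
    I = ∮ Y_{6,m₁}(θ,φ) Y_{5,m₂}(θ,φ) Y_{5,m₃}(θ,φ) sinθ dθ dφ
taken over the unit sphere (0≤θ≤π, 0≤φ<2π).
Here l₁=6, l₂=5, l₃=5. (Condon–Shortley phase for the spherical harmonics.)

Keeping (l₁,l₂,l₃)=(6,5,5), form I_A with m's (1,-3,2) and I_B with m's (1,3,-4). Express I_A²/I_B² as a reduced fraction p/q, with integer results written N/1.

Same 6,5,5: normalisation and zero-m 3j drop out of the ratio.
A: Δ: 6! 6! 4! / 17! → 1/28588560; sum: t=0:+1/345600 t=1:−1/34560 t=2:+1/41472 = -1/518400; 3j²(6 5 5; 1 -3 2) = Δ·Π!·Σ² = 7/36465  (sign +1)
B: Δ: 6! 6! 4! / 17! → 1/28588560; sum: t=4:+1/138240 t=5:−1/518400 = 11/2073600; 3j²(6 5 5; 1 3 -4) = Δ·Π!·Σ² = 77/4420  (sign -1)
I_A²/I_B² = (7/36465)/(77/4420) = 4/363

4/363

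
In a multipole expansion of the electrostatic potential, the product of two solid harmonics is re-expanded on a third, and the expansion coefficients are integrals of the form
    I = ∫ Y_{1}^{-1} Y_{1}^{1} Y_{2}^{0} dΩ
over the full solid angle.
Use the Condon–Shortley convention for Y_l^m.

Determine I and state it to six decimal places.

0.126157

Checks pass: Σm=0; 4 even; l₃=2∈[0,2].
(2·1+1)(2·1+1)(2·2+1) = 45
Δ: 0! 2! 2! / 5! → 1/30
sum: t=0:+1/1 = 1/1
3j²(1 1 2; 0 0 0) = Δ·Π!·Σ² = 2/15  (sign +1)
sum: t=0:+1/4 = 1/4
3j²(1 1 2; -1 1 0) = Δ·Π!·Σ² = 1/30  (sign +1)
combine: 4πI² = 45·2/15·1/30 = 1/5
take √, sign +1: I = 0.12615663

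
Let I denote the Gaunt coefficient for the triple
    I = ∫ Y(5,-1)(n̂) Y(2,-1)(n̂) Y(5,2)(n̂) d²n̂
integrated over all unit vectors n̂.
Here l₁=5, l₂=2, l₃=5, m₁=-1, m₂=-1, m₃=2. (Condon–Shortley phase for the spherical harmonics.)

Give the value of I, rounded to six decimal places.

0.104819

m-sum 0 ✓  L=12 even ✓  3≤5≤7 ✓
Π(2lᵢ+1) = 11×5×11 = 605
triangle coeff Δ(5,2,5) = 1/38610
Σ_t [0,2]: t=0:+1/2880 t=1:−1/576 t=2:+1/2880 = -1/960
(3j)²=10/429 [(5 2 5; 0 0 0)], sign=+1
Σ_t [0,1]: t=0:+1/2880 t=1:−1/1440 = -1/2880
(3j)²=7/715 [(5 2 5; -1 -1 2)], sign=+1
⇒ 4πI² = 70/507
I = (+1)√(70/507/(4π)) = 0.10481902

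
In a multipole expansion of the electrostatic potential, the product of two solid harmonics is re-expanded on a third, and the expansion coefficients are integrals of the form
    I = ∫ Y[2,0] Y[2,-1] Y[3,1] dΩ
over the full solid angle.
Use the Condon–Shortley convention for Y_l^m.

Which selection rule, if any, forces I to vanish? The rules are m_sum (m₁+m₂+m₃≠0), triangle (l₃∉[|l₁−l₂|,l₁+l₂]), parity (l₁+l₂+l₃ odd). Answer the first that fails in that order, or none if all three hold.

parity

m₁+m₂+m₃ = 0 − 1 + 1 = 0  ✓
triangle: |2−2|=0 ≤ l₃=3 ≤ 2+2=4  ✓
parity: l₁+l₂+l₃ = 7 is odd  ✗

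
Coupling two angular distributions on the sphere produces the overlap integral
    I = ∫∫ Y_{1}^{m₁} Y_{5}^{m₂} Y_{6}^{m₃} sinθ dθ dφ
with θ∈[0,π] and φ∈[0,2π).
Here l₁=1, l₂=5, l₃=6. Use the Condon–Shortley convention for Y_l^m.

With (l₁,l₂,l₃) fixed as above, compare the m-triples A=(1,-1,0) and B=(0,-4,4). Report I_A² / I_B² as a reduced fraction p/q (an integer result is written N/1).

3/4

Shared (l₁,l₂,l₃)=(1,5,6): N and (l;000)² cancel in I_A²/I_B².
A: Δ = 0!·2!·10!/13! = 1/858; Racah Σ t=0..0: t=0:+1/34560 = 1/34560; ⇒ 3j(1 5 6; 1 -1 0)² = 5/286, sgn +1
B: Δ = 0!·2!·10!/13! = 1/858; Racah Σ t=0..0: t=0:+1/362880 = 1/362880; ⇒ 3j(1 5 6; 0 -4 4)² = 10/429, sgn +1
I_A²/I_B² = (5/286)/(10/429) = 3/4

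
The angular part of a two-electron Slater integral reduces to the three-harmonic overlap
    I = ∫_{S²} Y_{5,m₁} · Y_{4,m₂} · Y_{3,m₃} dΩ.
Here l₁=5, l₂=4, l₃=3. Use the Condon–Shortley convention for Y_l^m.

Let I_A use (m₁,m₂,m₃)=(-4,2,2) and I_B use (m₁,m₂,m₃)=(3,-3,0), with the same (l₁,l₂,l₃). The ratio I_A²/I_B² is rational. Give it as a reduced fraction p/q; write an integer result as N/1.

40/21

Same 5,4,3: normalisation and zero-m 3j drop out of the ratio.
A: Δ: 6! 4! 2! / 13! → 1/180180; sum: t=5:−1/2880 t=6:+1/8640 = -1/4320; 3j²(5 4 3; -4 2 2) = Δ·Π!·Σ² = 8/429  (sign +1)
B: Δ: 6! 4! 2! / 13! → 1/180180; sum: t=0:+1/2880 t=1:−1/1440 = -1/2880; 3j²(5 4 3; 3 -3 0) = Δ·Π!·Σ² = 7/715  (sign +1)
I_A²/I_B² = (8/429)/(7/715) = 40/21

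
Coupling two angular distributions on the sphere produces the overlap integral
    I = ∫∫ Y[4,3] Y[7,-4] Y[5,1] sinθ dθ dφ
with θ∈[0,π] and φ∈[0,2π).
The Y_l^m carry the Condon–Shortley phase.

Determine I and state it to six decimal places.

-0.069211

m-sum 0 ✓  L=16 even ✓  3≤5≤11 ✓
Π(2lᵢ+1) = 9×15×11 = 1485
triangle coeff Δ(4,7,5) = 1/6126120
Σ_t [2,4]: t=2:+1/69120 t=3:−1/20736 t=4:+1/69120 = -1/51840
(3j)²=280/21879 [(4 7 5; 0 0 0)], sign=+1
Σ_t [0,1]: t=0:+1/518400 t=1:−1/345600 = -1/1036800
(3j)²=7/2210 [(4 7 5; 3 -4 1)], sign=-1
⇒ 4πI² = 2940/48841
I = (-1)√(2940/48841/(4π)) = -0.06921121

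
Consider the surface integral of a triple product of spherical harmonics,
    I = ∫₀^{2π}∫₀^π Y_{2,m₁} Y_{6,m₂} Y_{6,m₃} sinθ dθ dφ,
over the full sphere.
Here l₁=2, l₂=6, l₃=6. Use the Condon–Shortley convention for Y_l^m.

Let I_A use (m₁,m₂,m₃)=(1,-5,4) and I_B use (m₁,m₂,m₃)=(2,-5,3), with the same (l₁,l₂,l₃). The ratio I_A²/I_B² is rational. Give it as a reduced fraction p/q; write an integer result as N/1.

Shared (l₁,l₂,l₃)=(2,6,6): N and (l;000)² cancel in I_A²/I_B².
A: Δ = 2!·2!·10!/15! = 1/90090; Racah Σ t=0..1: t=0:+1/725760 t=1:−1/7257600 = 1/806400; ⇒ 3j(2 6 6; 1 -5 4)² = 27/910, sgn +1
B: Δ = 2!·2!·10!/15! = 1/90090; Racah Σ t=0..0: t=0:+1/1451520 = 1/1451520; ⇒ 3j(2 6 6; 2 -5 3)² = 1/91, sgn -1
I_A²/I_B² = (27/910)/(1/91) = 27/10

27/10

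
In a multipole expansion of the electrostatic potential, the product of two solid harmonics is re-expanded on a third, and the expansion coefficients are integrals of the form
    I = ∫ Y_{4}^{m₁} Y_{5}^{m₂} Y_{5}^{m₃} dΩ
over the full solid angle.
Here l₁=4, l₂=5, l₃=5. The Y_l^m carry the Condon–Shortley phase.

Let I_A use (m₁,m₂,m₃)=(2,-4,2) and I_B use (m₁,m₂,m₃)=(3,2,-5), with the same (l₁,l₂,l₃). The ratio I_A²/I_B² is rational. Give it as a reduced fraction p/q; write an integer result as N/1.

5/7

l's match ⇒ only the (l;m) 3-j factors differ between A and B.
A: triangle coeff Δ(4,5,5) = 1/3153150; Σ_t [0,1]: t=0:+1/11520 t=1:−1/25920 = 1/20736; (3j)²=5/429 [(4 5 5; 2 -4 2)], sign=-1
B: triangle coeff Δ(4,5,5) = 1/3153150; Σ_t [1,1]: t=1:−1/103680 = -1/103680; (3j)²=7/429 [(4 5 5; 3 2 -5)], sign=-1
I_A²/I_B² = (5/429)/(7/429) = 5/7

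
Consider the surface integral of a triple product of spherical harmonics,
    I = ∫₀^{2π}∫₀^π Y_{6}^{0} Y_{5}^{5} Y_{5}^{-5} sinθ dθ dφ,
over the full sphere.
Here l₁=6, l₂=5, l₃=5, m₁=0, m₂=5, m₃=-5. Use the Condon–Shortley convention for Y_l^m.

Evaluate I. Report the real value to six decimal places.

0.046023

Rules hold: Σm=0, L=16 even, 1≤5≤11.
N = 13·11·11 = 1573
Δ = 6!·6!·4!/17! = 1/28588560
Racah Σ t=1..5: t=1:−1/345600 t=2:+1/13824 t=3:−1/5184 t=4:+1/13824 t=5:−1/345600 = -7/129600
⇒ 3j(6 5 5; 0 0 0)² = 80/7293, sgn +1
Racah Σ t=6..6: t=6:+1/12441600 = 1/12441600
⇒ 3j(6 5 5; 0 5 -5)² = 15/9724, sgn +1
4πI² = N·(3j₀)²·(3jₘ)² = 100/3757
I = +1·√(0.026617/4π) = 0.04602295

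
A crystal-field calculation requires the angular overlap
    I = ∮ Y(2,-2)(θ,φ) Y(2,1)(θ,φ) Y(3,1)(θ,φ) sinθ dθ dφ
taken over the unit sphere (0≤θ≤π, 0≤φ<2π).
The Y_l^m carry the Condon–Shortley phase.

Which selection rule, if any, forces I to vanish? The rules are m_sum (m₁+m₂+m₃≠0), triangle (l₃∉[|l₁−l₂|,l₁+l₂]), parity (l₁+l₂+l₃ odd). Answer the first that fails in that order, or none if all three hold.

Σmᵢ = 0  ✓
l₃∈[|l₁−l₂|,l₁+l₂]=[0,4], have l₃=3  ✓
Σlᵢ = 7 ⇒ odd  ✗

parity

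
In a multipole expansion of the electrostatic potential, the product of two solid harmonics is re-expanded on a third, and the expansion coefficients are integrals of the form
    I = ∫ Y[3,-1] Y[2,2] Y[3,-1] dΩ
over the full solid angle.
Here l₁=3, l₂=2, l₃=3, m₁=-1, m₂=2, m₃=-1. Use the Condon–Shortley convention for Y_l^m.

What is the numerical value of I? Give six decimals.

Checks pass: Σm=0; 8 even; l₃=3∈[1,5].
(2·3+1)(2·2+1)(2·3+1) = 245
Δ: 2! 4! 2! / 9! → 1/3780
sum: t=0:+1/24 t=1:−1/4 t=2:+1/24 = -1/6
3j²(3 2 3; 0 0 0) = Δ·Π!·Σ² = 4/105  (sign +1)
sum: t=2:+1/16 = 1/16
3j²(3 2 3; -1 2 -1) = Δ·Π!·Σ² = 2/35  (sign +1)
combine: 4πI² = 245·4/105·2/35 = 8/15
take √, sign +1: I = 0.20601291

0.206013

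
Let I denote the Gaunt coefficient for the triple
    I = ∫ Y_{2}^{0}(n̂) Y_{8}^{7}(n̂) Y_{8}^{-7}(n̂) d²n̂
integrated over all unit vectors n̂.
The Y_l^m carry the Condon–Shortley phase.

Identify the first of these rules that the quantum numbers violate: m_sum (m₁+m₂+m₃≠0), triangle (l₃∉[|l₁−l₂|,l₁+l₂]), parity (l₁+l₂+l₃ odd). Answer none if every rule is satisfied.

none

azimuthal sum: 0 + 7 − 7 = 0  ✓
6 ≤ 8 ≤ 10 (triangle on l)  ✓
L = 2 + 8 + 8 = 18 (even)  ✓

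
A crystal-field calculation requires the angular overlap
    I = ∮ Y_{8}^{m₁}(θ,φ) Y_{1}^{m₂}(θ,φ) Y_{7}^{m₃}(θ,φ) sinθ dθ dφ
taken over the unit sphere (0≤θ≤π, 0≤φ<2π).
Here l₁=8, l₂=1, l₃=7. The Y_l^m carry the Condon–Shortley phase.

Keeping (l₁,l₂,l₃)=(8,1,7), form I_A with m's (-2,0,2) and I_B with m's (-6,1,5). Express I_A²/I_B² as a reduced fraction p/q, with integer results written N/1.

60/91

Shared (l₁,l₂,l₃)=(8,1,7): N and (l;000)² cancel in I_A²/I_B².
A: Δ = 2!·14!·0!/17! = 1/2040; Racah Σ t=1..1: t=1:−1/43545600 = -1/43545600; ⇒ 3j(8 1 7; -2 0 2)² = 1/34, sgn +1
B: Δ = 2!·14!·0!/17! = 1/2040; Racah Σ t=2..2: t=2:+1/1916006400 = 1/1916006400; ⇒ 3j(8 1 7; -6 1 5)² = 91/2040, sgn +1
I_A²/I_B² = (1/34)/(91/2040) = 60/91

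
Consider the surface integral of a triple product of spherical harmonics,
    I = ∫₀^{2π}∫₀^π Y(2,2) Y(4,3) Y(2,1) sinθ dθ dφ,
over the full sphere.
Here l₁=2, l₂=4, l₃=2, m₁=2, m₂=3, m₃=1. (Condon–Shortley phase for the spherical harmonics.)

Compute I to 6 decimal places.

0.000000

2 + 3 + 1 = 6 ≠ 0: azimuthal integral kills it; I = 0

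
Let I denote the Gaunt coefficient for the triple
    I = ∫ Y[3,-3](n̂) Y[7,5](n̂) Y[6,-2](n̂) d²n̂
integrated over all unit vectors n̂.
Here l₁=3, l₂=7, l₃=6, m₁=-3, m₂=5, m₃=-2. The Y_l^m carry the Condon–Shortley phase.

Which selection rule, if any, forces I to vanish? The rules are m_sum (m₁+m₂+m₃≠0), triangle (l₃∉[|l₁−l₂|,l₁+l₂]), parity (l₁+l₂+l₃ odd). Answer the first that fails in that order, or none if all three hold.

none

Σmᵢ = 0  ✓
l₃∈[|l₁−l₂|,l₁+l₂]=[4,10], have l₃=6  ✓
Σlᵢ = 16 ⇒ even  ✓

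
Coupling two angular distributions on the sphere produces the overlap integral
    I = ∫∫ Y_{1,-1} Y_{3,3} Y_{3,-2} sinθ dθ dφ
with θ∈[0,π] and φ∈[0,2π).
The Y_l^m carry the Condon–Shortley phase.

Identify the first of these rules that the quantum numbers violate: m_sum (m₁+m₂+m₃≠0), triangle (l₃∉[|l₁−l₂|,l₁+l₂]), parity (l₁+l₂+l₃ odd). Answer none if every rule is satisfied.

parity

m₁+m₂+m₃ = -1 + 3 − 2 = 0  ✓
triangle: |1−3|=2 ≤ l₃=3 ≤ 1+3=4  ✓
parity: l₁+l₂+l₃ = 7 is odd  ✗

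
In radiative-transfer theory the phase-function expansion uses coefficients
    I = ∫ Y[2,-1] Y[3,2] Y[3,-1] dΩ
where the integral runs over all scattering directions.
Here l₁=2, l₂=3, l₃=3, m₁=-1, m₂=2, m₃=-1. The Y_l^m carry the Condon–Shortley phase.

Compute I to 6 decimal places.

Checks pass: Σm=0; 8 even; l₃=3∈[1,5].
(2·2+1)(2·3+1)(2·3+1) = 245
Δ: 2! 2! 4! / 9! → 1/3780
sum: t=0:+1/24 t=1:−1/4 t=2:+1/24 = -1/6
3j²(2 3 3; 0 0 0) = Δ·Π!·Σ² = 4/105  (sign +1)
sum: t=1:−1/48 t=2:+1/12 = 1/16
3j²(2 3 3; -1 2 -1) = Δ·Π!·Σ² = 1/28  (sign +1)
combine: 4πI² = 245·4/105·1/28 = 1/3
take √, sign +1: I = 0.16286750

0.162868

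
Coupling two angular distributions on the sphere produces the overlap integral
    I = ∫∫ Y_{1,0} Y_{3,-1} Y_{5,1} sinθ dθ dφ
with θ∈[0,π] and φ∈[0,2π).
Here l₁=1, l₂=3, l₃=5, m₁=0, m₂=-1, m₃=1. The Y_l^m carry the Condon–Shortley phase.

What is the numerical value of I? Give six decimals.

0.000000

triangle: need 2≤l₃≤4, have 5; I=0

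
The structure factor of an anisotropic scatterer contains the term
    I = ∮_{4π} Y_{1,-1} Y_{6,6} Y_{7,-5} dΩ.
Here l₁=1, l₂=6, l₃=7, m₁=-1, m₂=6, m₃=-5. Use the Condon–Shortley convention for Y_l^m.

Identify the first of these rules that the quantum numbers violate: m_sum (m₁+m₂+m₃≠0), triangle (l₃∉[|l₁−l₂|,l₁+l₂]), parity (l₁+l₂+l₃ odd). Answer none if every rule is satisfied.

azimuthal sum: -1 + 6 − 5 = 0  ✓
5 ≤ 7 ≤ 7 (triangle on l)  ✓
L = 1 + 6 + 7 = 14 (even)  ✓

none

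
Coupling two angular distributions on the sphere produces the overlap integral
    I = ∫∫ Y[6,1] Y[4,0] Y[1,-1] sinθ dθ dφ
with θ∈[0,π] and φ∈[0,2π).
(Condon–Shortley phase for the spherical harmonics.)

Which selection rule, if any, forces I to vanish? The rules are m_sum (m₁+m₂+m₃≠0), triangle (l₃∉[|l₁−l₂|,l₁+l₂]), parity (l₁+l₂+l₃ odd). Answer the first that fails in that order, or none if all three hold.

Σmᵢ = 0  ✓
l₃∈[|l₁−l₂|,l₁+l₂]=[2,10], have l₃=1  ✗
Σlᵢ = 11 ⇒ odd

triangle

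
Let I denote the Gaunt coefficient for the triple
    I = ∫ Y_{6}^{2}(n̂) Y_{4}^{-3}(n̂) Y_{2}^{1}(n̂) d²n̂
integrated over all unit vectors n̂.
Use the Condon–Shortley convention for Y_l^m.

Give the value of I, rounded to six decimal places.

Rules hold: Σm=0, L=12 even, 2≤2≤10.
N = 13·9·5 = 585
Δ = 8!·4!·0!/13! = 1/6435
Racah Σ t=4..4: t=4:+1/2304 = 1/2304
⇒ 3j(6 4 2; 0 0 0)² = 5/143, sgn +1
Racah Σ t=1..1: t=1:−1/30240 = -1/30240
⇒ 3j(6 4 2; 2 -3 1)² = 32/6435, sgn +1
4πI² = N·(3j₀)²·(3jₘ)² = 160/1573
I = +1·√(0.101716/4π) = 0.08996855

0.089969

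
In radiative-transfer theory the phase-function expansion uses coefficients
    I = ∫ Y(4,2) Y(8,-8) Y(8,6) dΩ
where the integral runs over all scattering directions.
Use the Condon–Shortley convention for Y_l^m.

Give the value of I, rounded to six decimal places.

m-sum 0 ✓  L=20 even ✓  4≤8≤12 ✓
Π(2lᵢ+1) = 9×17×17 = 2601
triangle coeff Δ(4,8,8) = 1/185175900
Σ_t [0,4]: t=0:+1/557383680 t=1:−1/21772800 t=2:+1/8294400 t=3:−1/21772800 t=4:+1/557383680 = 1/30965760
(3j)²=36/4199 [(4 8 8; 0 0 0)], sign=+1
Σ_t [0,0]: t=0:+1/45984153600 = 1/45984153600
(3j)²=13/969 [(4 8 8; 2 -8 6)], sign=+1
⇒ 4πI² = 108/361
I = (+1)√(108/361/(4π)) = 0.15429553

0.154296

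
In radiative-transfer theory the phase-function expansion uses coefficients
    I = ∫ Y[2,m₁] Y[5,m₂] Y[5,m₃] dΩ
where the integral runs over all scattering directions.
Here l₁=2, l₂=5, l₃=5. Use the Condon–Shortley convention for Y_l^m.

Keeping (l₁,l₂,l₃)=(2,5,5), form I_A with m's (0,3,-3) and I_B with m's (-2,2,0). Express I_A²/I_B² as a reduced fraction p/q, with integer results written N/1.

1/140

l's match ⇒ only the (l;m) 3-j factors differ between A and B.
A: triangle coeff Δ(2,5,5) = 1/38610; Σ_t [0,2]: t=0:+1/161280 t=1:−1/5040 t=2:+1/5760 = -1/53760; (3j)²=1/4290 [(2 5 5; 0 3 -3)], sign=-1
B: triangle coeff Δ(2,5,5) = 1/38610; Σ_t [2,2]: t=2:+1/2880 = 1/2880; (3j)²=14/429 [(2 5 5; -2 2 0)], sign=-1
I_A²/I_B² = (1/4290)/(14/429) = 1/140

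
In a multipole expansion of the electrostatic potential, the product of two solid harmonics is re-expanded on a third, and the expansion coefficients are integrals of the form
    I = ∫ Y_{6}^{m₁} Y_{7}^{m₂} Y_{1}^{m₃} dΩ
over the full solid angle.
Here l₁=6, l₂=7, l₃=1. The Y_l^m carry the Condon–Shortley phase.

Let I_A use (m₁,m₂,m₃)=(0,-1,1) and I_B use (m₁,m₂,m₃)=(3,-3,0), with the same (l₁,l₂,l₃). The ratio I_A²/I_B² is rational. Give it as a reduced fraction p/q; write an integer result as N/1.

Same 6,7,1: normalisation and zero-m 3j drop out of the ratio.
A: Δ: 12! 0! 2! / 15! → 1/1365; sum: t=6:+1/1036800 = 1/1036800; 3j²(6 7 1; 0 -1 1) = Δ·Π!·Σ² = 4/195  (sign +1)
B: Δ: 12! 0! 2! / 15! → 1/1365; sum: t=3:−1/2177280 = -1/2177280; 3j²(6 7 1; 3 -3 0) = Δ·Π!·Σ² = 8/273  (sign +1)
I_A²/I_B² = (4/195)/(8/273) = 7/10

7/10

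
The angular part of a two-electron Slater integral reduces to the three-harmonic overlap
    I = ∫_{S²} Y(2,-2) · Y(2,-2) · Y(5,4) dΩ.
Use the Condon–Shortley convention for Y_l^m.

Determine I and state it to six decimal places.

l₃=5 ∉ [0,4] — triangle fails ⇒ I = 0

0.000000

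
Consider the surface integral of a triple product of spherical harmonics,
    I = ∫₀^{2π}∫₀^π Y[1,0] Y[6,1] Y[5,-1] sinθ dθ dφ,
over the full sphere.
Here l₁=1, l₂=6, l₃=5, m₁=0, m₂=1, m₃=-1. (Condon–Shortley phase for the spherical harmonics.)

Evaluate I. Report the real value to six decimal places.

-0.241725

Rules hold: Σm=0, L=12 even, 5≤5≤7.
N = 3·13·11 = 429
Δ = 2!·0!·10!/13! = 1/858
Racah Σ t=1..1: t=1:−1/14400 = -1/14400
⇒ 3j(1 6 5; 0 0 0)² = 6/143, sgn +1
Racah Σ t=1..1: t=1:−1/17280 = -1/17280
⇒ 3j(1 6 5; 0 1 -1)² = 35/858, sgn -1
4πI² = N·(3j₀)²·(3jₘ)² = 105/143
I = -1·√(0.734266/4π) = -0.24172507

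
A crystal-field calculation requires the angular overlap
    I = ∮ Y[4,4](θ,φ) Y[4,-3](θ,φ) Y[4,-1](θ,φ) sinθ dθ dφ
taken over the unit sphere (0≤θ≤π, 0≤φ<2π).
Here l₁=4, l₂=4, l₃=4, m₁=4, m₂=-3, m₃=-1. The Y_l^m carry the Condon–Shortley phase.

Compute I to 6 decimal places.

Rules hold: Σm=0, L=12 even, 0≤4≤8.
N = 9·9·9 = 729
Δ = 4!·4!·4!/13! = 1/450450
Racah Σ t=0..4: t=0:+1/13824 t=1:−1/216 t=2:+1/64 t=3:−1/216 t=4:+1/13824 = 5/768
⇒ 3j(4 4 4; 0 0 0)² = 18/1001, sgn +1
Racah Σ t=0..0: t=0:+1/3456 = 1/3456
⇒ 3j(4 4 4; 4 -3 -1)² = 35/1287, sgn -1
4πI² = N·(3j₀)²·(3jₘ)² = 7290/20449
I = -1·√(0.356497/4π) = -0.16843130

-0.168431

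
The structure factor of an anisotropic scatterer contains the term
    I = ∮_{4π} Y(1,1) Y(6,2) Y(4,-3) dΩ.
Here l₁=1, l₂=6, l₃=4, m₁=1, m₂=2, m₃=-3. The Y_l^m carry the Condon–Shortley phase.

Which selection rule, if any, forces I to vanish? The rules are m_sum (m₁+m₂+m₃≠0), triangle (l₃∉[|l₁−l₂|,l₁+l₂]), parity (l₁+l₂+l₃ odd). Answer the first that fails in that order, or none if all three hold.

azimuthal sum: 1 + 2 − 3 = 0  ✓
5 ≤ 4 ≤ 7 (triangle on l)  ✗
L = 1 + 6 + 4 = 11 (odd)

triangle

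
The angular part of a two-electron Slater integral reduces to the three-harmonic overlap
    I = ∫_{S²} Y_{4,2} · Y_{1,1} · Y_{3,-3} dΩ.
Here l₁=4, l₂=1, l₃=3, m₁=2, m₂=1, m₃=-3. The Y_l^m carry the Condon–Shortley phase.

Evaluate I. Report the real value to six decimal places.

m-sum 0 ✓  L=8 even ✓  3≤3≤5 ✓
Π(2lᵢ+1) = 9×3×7 = 189
triangle coeff Δ(4,1,3) = 1/252
Σ_t [1,1]: t=1:−1/36 = -1/36
(3j)²=4/63 [(4 1 3; 0 0 0)], sign=+1
Σ_t [2,2]: t=2:+1/1440 = 1/1440
(3j)²=1/252 [(4 1 3; 2 1 -3)], sign=+1
⇒ 4πI² = 1/21
I = (+1)√(1/21/(4π)) = 0.06155813

0.061558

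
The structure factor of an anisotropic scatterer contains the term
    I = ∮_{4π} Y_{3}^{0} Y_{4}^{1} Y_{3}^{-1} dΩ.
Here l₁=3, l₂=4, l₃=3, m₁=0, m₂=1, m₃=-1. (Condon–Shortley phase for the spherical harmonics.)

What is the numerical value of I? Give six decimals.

Rules hold: Σm=0, L=10 even, 1≤3≤7.
N = 7·9·7 = 441
Δ = 4!·2!·4!/11! = 1/34650
Racah Σ t=1..3: t=1:−1/72 t=2:+1/16 t=3:−1/72 = 5/144
⇒ 3j(3 4 3; 0 0 0)² = 2/77, sgn -1
Racah Σ t=1..3: t=1:−1/288 t=2:+1/24 t=3:−1/48 = 5/288
⇒ 3j(3 4 3; 0 1 -1)² = 5/462, sgn +1
4πI² = N·(3j₀)²·(3jₘ)² = 15/121
I = -1·√(0.123967/4π) = -0.09932258

-0.099323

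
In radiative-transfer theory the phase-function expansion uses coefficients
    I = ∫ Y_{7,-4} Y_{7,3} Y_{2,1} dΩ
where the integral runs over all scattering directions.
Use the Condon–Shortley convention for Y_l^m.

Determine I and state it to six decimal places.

Checks pass: Σm=0; 16 even; l₃=2∈[0,14].
(2·7+1)(2·7+1)(2·2+1) = 1125
Δ: 12! 2! 2! / 17! → 1/185640
sum: t=5:−1/2419200 t=6:+1/518400 t=7:−1/2419200 = 1/907200
3j²(7 7 2; 0 0 0) = Δ·Π!·Σ² = 56/3315  (sign +1)
sum: t=9:−1/4354560 t=10:+1/14515200 = -1/6220800
3j²(7 7 2; -4 3 1) = Δ·Π!·Σ² = 77/4420  (sign +1)
combine: 4πI² = 1125·56/3315·77/4420 = 16170/48841
take √, sign +1: I = 0.16231468

0.162315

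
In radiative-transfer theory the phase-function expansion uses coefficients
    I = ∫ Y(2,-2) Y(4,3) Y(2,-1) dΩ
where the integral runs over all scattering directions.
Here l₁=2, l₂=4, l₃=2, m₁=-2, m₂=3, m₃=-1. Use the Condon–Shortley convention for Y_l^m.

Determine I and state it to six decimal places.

-0.238414

m-sum 0 ✓  L=8 even ✓  2≤2≤6 ✓
Π(2lᵢ+1) = 5×9×5 = 225
triangle coeff Δ(2,4,2) = 1/630
Σ_t [2,2]: t=2:+1/16 = 1/16
(3j)²=2/35 [(2 4 2; 0 0 0)], sign=+1
Σ_t [4,4]: t=4:+1/144 = 1/144
(3j)²=1/18 [(2 4 2; -2 3 -1)], sign=-1
⇒ 4πI² = 5/7
I = (-1)√(5/7/(4π)) = -0.23841361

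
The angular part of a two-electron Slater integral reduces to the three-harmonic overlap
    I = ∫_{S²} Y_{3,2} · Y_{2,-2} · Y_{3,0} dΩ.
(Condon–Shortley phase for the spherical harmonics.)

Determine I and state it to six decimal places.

-0.188063

Checks pass: Σm=0; 8 even; l₃=3∈[1,5].
(2·3+1)(2·2+1)(2·3+1) = 245
Δ: 2! 4! 2! / 9! → 1/3780
sum: t=0:+1/24 t=1:−1/4 t=2:+1/24 = -1/6
3j²(3 2 3; 0 0 0) = Δ·Π!·Σ² = 4/105  (sign +1)
sum: t=0:+1/24 = 1/24
3j²(3 2 3; 2 -2 0) = Δ·Π!·Σ² = 1/21  (sign -1)
combine: 4πI² = 245·4/105·1/21 = 4/9
take √, sign -1: I = -0.18806319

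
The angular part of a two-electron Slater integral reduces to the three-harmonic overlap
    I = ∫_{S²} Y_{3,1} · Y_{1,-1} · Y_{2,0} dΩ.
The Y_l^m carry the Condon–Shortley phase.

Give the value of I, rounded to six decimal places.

Rules hold: Σm=0, L=6 even, 2≤2≤4.
N = 7·3·5 = 105
Δ = 2!·4!·0!/7! = 1/105
Racah Σ t=1..1: t=1:−1/4 = -1/4
⇒ 3j(3 1 2; 0 0 0)² = 3/35, sgn -1
Racah Σ t=0..0: t=0:+1/8 = 1/8
⇒ 3j(3 1 2; 1 -1 0)² = 2/35, sgn +1
4πI² = N·(3j₀)²·(3jₘ)² = 18/35
I = -1·√(0.514286/4π) = -0.20230066

-0.202301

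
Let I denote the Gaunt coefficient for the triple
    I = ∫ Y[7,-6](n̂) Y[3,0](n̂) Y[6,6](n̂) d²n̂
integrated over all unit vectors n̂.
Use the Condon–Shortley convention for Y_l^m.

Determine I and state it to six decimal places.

Rules hold: Σm=0, L=16 even, 4≤6≤10.
N = 15·7·13 = 1365
Δ = 4!·10!·2!/17! = 1/2042040
Racah Σ t=1..3: t=1:−1/207360 t=2:+1/57600 t=3:−1/207360 = 1/129600
⇒ 3j(7 3 6; 0 0 0)² = 168/12155, sgn +1
Racah Σ t=3..3: t=3:−1/43545600 = -1/43545600
⇒ 3j(7 3 6; -6 0 6)² = 33/1190, sgn -1
4πI² = N·(3j₀)²·(3jₘ)² = 756/1445
I = -1·√(0.523183/4π) = -0.20404316

-0.204043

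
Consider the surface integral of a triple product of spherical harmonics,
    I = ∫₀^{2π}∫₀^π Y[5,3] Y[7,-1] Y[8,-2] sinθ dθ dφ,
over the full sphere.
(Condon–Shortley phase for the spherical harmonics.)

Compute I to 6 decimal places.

Rules hold: Σm=0, L=20 even, 2≤8≤12.
N = 11·15·17 = 2805
Δ = 4!·6!·10!/21! = 1/814773960
Racah Σ t=0..4: t=0:+1/87091200 t=1:−1/4976640 t=2:+1/2073600 t=3:−1/4976640 t=4:+1/87091200 = 1/9676800
⇒ 3j(5 7 8; 0 0 0)² = 360/46189, sgn +1
Racah Σ t=0..2: t=0:+1/19906560 t=1:−1/10368000 t=2:+1/49766400 = -13/497664000
⇒ 3j(5 7 8; 3 -1 -2)² = 91/17765, sgn -1
4πI² = N·(3j₀)²·(3jₘ)² = 7560/67507
I = -1·√(0.111988/4π) = -0.09440208

-0.094402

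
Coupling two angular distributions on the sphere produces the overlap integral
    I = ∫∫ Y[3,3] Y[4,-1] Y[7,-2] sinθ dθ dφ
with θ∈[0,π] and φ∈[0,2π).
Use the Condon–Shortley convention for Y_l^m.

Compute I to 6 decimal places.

m-sum 0 ✓  L=14 even ✓  1≤7≤7 ✓
Π(2lᵢ+1) = 7×9×15 = 945
triangle coeff Δ(3,4,7) = 1/45045
Σ_t [0,0]: t=0:+1/20736 = 1/20736
(3j)²=35/1287 [(3 4 7; 0 0 0)], sign=-1
Σ_t [0,0]: t=0:+1/518400 = 1/518400
(3j)²=4/2145 [(3 4 7; 3 -1 -2)], sign=-1
⇒ 4πI² = 980/20449
I = (+1)√(980/20449/(4π)) = 0.06175499

0.061755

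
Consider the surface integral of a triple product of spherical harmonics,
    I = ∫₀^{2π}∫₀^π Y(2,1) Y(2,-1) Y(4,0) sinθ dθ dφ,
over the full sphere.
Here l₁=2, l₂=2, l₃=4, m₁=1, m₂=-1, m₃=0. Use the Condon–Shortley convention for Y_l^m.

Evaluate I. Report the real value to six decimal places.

Checks pass: Σm=0; 8 even; l₃=4∈[0,4].
(2·2+1)(2·2+1)(2·4+1) = 225
Δ: 0! 4! 4! / 9! → 1/630
sum: t=0:+1/16 = 1/16
3j²(2 2 4; 0 0 0) = Δ·Π!·Σ² = 2/35  (sign +1)
sum: t=0:+1/36 = 1/36
3j²(2 2 4; 1 -1 0) = Δ·Π!·Σ² = 8/315  (sign +1)
combine: 4πI² = 225·2/35·8/315 = 16/49
take √, sign +1: I = 0.16119702

0.161197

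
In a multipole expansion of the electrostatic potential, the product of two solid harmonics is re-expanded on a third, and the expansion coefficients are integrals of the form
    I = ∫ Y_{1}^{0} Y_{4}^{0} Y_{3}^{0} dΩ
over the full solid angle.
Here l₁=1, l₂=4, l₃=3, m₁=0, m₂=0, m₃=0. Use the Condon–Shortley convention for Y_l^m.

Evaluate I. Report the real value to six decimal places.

0.246233

m-sum 0 ✓  L=8 even ✓  3≤3≤5 ✓
Π(2lᵢ+1) = 3×9×7 = 189
triangle coeff Δ(1,4,3) = 1/252
Σ_t [1,1]: t=1:−1/36 = -1/36
(3j)²=4/63 [(1 4 3; 0 0 0)], sign=+1
(m-triple is (0,0,0) — same symbol as above.)
⇒ 4πI² = 16/21
I = (+1)√(16/21/(4π)) = 0.24623252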